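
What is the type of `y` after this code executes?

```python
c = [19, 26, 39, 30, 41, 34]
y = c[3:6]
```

Slicing a list always returns a list

list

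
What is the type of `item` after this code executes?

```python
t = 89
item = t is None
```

'is' comparison returns bool

bool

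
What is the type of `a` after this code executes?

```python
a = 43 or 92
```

'or' returns the first truthy value (43, which is int)

int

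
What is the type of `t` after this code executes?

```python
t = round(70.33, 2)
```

round() with ndigits arg returns float

float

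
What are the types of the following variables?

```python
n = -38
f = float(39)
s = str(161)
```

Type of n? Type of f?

n is int; f is float

int, float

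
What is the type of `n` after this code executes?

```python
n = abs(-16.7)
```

abs() of float returns float

float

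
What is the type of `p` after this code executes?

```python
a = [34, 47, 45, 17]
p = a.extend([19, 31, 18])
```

list.extend() returns None

NoneType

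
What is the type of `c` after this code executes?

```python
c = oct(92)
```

oct() returns str representation

str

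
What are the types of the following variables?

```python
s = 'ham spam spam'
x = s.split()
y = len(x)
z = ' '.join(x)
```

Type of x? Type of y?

str.split() returns list; len() returns int

list, int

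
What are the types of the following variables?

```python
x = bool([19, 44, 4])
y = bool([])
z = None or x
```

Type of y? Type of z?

bool() returns bool; None or <bool> returns the bool

bool, bool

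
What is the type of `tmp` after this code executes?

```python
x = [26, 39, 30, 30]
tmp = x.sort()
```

list.sort() returns None (sorts in place)

NoneType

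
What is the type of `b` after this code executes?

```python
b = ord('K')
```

ord() returns int (Unicode code point)

int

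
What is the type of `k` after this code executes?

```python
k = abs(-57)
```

abs() of int returns int

int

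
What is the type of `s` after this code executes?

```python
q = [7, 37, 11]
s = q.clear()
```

list.clear() returns None

NoneType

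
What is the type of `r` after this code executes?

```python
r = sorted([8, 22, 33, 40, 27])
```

sorted() always returns list

list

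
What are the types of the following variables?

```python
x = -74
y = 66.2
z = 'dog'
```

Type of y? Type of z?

y is float; z is str

float, str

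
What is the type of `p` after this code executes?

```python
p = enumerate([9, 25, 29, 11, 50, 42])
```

enumerate() returns an enumerate iterator object

enumerate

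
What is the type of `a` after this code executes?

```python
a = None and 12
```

'and' returns first falsy value (None)

NoneType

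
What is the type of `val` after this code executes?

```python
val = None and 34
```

'and' returns first falsy value (None)

NoneType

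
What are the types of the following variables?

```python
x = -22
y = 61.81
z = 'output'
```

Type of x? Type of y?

x is int; y is float

int, float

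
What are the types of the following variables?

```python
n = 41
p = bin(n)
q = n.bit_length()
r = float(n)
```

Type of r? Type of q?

float() returns float; int.bit_length() returns int

float, int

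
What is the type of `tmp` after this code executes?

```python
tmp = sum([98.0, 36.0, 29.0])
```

sum() of floats returns float

float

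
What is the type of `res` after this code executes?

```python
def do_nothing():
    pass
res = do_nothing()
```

A function with no return statement returns None

NoneType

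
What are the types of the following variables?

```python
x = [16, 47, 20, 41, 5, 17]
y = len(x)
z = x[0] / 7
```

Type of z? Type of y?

int / int returns float; len() returns int

float, int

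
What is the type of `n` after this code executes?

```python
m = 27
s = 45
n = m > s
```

Comparison operators return bool

bool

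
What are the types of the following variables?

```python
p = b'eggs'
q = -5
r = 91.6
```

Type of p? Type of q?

p is bytes; q is int

bytes, int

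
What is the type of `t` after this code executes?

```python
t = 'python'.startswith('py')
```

str.startswith() returns bool

bool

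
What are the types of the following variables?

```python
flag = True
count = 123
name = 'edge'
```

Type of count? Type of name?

count is int; name is str

int, str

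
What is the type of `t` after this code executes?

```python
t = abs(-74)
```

abs() of int returns int

int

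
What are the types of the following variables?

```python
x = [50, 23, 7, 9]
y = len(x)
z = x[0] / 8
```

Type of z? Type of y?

int / int returns float; len() returns int

float, int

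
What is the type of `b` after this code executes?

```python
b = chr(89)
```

chr() returns str (single character)

str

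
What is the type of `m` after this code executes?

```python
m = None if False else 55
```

Ternary: condition is False, else branch (55) taken → int

int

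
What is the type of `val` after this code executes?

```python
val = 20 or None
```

'or' returns first truthy value (20, int)

int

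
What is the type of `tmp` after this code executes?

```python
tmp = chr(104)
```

chr() returns str (single character)

str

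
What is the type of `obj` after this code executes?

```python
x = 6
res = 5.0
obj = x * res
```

int * float returns float (6 * 5.0 = 30.0)

float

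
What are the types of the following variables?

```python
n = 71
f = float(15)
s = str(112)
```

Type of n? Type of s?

n is int; s is str

int, str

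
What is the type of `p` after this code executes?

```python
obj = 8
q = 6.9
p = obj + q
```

int + float returns float (8 + 6.9 = 14.9)

float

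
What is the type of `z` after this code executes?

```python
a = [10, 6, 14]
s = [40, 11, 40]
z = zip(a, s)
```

zip() returns a zip iterator object

zip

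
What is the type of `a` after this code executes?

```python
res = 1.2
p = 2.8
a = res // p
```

float // float returns float (floor division preserves float type)

float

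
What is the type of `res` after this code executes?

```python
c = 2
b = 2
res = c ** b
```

int ** positive int returns int (2 ** 2 = 4)

int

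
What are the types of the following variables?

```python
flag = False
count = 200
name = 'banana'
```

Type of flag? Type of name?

flag is bool; name is str

bool, str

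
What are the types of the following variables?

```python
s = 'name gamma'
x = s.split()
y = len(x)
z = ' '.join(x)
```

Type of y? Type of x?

len() returns int; str.split() returns list

int, list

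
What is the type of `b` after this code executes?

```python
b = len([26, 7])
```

len() always returns int

int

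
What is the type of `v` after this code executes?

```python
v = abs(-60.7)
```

abs() of float returns float

float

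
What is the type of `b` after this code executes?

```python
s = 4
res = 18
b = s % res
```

int % int returns int (4 % 18 = 4)

int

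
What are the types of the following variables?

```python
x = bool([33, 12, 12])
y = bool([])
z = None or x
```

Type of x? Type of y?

bool() returns bool; bool() returns bool

bool, bool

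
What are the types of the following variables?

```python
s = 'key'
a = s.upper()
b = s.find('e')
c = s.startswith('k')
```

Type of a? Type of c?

str.upper() returns str; str.startswith() returns bool

str, bool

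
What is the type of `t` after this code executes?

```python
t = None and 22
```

'and' returns first falsy value (None)

NoneType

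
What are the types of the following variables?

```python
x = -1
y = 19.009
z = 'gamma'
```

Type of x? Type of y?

x is int; y is float

int, float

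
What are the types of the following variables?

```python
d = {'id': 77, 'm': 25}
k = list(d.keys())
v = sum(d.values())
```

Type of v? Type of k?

sum of int values returns int; list(...) returns list

int, list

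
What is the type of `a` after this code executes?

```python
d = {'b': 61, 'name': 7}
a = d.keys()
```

.keys() returns a dict_keys view object

dict_keys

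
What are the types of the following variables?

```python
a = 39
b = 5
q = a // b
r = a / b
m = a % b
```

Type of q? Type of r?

int // int returns int; int / int returns float

int, float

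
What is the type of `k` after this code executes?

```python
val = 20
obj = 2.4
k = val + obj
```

int + float returns float (20 + 2.4 = 22.4)

float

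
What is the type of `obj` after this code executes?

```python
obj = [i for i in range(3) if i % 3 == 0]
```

A list comprehension [...] produces a list

list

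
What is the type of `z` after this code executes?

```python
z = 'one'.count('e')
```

str.count() returns int

int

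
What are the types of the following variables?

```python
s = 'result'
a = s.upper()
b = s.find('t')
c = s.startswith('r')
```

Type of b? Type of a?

str.find() returns int; str.upper() returns str

int, str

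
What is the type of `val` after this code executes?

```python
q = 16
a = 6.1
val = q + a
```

int + float returns float (16 + 6.1 = 22.1)

float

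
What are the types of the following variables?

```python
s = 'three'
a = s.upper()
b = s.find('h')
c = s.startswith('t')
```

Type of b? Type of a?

str.find() returns int; str.upper() returns str

int, str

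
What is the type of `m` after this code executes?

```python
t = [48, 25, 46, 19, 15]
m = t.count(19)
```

list.count() returns int

int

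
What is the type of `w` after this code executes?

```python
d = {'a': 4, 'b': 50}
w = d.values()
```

.values() returns a dict_values view object

dict_values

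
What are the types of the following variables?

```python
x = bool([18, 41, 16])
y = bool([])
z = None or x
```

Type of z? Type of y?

None or <bool> returns the bool; bool() returns bool

bool, bool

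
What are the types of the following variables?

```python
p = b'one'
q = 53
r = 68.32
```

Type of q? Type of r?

q is int; r is float

int, float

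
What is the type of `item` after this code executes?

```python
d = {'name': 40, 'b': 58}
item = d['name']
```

Accessing dict[str, int] with key 'name' returns int value 40

int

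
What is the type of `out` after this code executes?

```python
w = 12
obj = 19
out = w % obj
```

int % int returns int (12 % 19 = 12)

int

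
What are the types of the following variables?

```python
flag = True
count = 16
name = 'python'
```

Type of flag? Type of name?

flag is bool; name is str

bool, str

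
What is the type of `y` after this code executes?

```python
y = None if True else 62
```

Ternary: condition is True, if branch (None) taken → NoneType

NoneType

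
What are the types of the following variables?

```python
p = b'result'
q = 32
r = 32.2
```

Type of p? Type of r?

p is bytes; r is float

bytes, float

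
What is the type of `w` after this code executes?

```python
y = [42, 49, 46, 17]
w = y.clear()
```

list.clear() returns None

NoneType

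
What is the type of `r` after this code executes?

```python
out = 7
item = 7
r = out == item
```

Equality comparison returns bool

bool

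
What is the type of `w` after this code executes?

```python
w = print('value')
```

print() returns None

NoneType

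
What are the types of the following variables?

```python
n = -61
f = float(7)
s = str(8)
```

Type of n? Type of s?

n is int; s is str

int, str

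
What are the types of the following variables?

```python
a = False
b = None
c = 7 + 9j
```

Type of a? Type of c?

a is bool; c is complex

bool, complex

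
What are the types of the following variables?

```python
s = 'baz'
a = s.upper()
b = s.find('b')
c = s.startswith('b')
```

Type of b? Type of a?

str.find() returns int; str.upper() returns str

int, str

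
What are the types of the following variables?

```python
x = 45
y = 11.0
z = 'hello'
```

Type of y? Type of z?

y is float; z is str

float, str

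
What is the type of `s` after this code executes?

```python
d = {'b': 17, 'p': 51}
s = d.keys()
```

.keys() returns a dict_keys view object

dict_keys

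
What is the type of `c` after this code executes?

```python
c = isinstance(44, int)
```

isinstance() returns bool

bool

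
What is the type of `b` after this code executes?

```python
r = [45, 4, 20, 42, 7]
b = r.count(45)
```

list.count() returns int

int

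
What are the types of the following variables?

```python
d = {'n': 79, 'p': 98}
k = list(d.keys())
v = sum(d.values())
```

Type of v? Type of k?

sum of int values returns int; list(...) returns list

int, list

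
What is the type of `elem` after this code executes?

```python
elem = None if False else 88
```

Ternary: condition is False, else branch (88) taken → int

int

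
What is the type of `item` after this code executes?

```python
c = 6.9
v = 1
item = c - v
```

float - int returns float (6.9 - 1 = 5.9)

float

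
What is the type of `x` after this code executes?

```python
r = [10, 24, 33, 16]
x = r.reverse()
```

list.reverse() returns None

NoneType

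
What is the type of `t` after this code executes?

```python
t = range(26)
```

range() returns a range object

range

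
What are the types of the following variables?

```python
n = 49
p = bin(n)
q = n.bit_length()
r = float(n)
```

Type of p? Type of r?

bin() returns str; float() returns float

str, float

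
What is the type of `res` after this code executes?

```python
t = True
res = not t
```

'not' always returns bool

bool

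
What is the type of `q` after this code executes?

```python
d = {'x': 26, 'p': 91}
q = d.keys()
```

.keys() returns a dict_keys view object

dict_keys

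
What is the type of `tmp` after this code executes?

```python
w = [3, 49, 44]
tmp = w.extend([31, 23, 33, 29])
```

list.extend() returns None

NoneType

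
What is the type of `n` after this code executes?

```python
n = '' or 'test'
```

'or' returns first truthy value ('test', which is str)

str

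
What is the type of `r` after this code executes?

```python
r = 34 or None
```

'or' returns first truthy value (34, int)

int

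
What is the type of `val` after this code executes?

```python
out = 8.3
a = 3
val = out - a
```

float - int returns float (8.3 - 3 = 5.3)

float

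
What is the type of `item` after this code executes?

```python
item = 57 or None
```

'or' returns first truthy value (57, int)

int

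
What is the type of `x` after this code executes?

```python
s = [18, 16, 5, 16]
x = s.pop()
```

list.pop() returns the popped element (int here)

int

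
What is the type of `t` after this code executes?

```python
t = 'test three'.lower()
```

str.lower() returns str

str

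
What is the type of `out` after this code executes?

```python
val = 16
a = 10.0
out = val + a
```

int + float returns float (16 + 10.0 = 26.0)

float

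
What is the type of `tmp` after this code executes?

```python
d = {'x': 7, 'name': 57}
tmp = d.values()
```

.values() returns a dict_values view object

dict_values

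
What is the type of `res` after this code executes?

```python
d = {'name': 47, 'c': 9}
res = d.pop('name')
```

dict.pop() returns the value (int)

int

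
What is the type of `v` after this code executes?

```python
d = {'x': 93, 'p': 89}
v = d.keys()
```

.keys() returns a dict_keys view object

dict_keys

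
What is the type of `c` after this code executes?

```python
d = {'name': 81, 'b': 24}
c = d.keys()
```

.keys() returns a dict_keys view object

dict_keys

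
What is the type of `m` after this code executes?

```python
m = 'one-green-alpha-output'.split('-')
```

str.split() returns list

list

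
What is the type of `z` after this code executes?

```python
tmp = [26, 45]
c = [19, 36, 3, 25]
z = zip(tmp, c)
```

zip() returns a zip iterator object

zip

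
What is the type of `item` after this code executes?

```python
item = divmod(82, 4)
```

divmod() returns a tuple (quotient, remainder)

tuple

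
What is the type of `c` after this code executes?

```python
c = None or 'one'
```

'or' with None returns the other value ('one', str)

str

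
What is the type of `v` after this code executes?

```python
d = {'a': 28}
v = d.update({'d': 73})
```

dict.update() returns None

NoneType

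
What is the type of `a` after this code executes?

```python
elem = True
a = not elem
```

'not' always returns bool

bool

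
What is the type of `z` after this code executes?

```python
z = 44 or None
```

'or' returns first truthy value (44, int)

int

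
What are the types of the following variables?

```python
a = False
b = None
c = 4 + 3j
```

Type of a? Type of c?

a is bool; c is complex

bool, complex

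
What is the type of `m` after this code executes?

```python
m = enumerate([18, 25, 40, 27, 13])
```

enumerate() returns an enumerate iterator object

enumerate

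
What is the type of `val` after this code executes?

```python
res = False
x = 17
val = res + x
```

bool + int returns int (False is 0, so 0 + 17 = 17)

int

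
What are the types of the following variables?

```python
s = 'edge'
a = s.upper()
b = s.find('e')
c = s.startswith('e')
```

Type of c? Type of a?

str.startswith() returns bool; str.upper() returns str

bool, str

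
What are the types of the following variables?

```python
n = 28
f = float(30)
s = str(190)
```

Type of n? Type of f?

n is int; f is float

int, float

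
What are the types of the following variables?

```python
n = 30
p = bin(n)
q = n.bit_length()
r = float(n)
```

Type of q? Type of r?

int.bit_length() returns int; float() returns float

int, float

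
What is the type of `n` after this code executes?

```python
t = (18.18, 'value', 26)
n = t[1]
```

Index 1 of tuple is 'value' which is str

str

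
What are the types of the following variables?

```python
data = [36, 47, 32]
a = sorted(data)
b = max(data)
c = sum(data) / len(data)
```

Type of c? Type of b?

int / int returns float; max of ints returns int

float, int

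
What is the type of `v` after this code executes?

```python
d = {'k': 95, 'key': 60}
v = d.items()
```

dict.items() returns a dict_items view

dict_items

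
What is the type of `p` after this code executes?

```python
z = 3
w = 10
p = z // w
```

int // int returns int (3 // 10 = 0)

int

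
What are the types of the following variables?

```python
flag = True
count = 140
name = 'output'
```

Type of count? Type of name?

count is int; name is str

int, str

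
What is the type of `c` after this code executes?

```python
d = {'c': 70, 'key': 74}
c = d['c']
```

Accessing dict[str, int] with key 'c' returns int value 70

int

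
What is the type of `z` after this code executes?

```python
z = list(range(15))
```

list(range(...)) returns list

list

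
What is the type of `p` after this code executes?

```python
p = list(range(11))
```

list(range(...)) returns list

list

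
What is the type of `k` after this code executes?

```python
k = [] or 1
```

'or' returns first truthy value (1, which is int)

int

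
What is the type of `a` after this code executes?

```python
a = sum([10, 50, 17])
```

sum() of ints returns int

int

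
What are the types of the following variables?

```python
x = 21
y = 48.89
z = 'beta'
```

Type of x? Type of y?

x is int; y is float

int, float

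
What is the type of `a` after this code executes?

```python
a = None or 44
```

'or' with None returns the other value (44, int)

int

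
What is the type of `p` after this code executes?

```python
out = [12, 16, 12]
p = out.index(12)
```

list.index() returns int

int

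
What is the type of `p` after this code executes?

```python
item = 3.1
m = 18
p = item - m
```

float - int returns float (3.1 - 18 = -14.9)

float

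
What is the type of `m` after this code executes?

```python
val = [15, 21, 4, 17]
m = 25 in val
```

'in' operator returns bool

bool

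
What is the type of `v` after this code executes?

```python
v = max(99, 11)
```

max() of ints returns int

int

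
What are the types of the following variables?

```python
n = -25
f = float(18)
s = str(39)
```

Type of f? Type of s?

f is float; s is str

float, str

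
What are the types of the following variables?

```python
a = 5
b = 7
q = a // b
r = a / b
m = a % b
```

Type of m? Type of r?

int % int returns int; int / int returns float

int, float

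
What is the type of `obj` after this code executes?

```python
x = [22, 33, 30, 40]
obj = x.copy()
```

list.copy() returns list

list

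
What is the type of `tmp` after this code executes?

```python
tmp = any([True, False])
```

any() returns bool

bool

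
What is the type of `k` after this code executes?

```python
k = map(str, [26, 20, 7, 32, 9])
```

map() returns a map iterator object

map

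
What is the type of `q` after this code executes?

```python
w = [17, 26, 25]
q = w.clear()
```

list.clear() returns None

NoneType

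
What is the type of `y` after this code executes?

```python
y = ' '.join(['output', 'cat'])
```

str.join() returns str

str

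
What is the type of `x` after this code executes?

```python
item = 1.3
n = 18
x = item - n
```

float - int returns float (1.3 - 18 = -16.7)

float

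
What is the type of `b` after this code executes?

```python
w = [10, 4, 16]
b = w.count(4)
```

list.count() returns int

int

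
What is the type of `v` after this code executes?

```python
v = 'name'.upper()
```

str.upper() returns str

str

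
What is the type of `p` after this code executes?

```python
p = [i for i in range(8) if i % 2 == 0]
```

A list comprehension [...] produces a list

list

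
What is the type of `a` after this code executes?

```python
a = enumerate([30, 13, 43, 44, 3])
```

enumerate() returns an enumerate iterator object

enumerate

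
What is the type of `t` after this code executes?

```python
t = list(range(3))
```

list(range(...)) returns list

list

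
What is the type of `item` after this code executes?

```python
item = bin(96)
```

bin() returns str representation

str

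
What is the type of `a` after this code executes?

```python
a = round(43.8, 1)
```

round() with ndigits arg returns float

float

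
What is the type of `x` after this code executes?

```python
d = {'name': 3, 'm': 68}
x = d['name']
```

Accessing dict[str, int] with key 'name' returns int value 3

int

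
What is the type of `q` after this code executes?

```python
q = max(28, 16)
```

max() of ints returns int

int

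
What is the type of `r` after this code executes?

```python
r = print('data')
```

print() returns None

NoneType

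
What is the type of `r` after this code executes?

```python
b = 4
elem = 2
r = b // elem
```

int // int returns int (4 // 2 = 2)

int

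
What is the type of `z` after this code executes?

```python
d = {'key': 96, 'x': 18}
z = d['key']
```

Accessing dict[str, int] with key 'key' returns int value 96

int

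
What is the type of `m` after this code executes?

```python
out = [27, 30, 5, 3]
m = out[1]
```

Indexing a list of ints returns int (out[1] = 30)

int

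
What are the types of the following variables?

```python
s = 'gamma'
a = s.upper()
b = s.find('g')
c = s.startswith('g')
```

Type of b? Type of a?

str.find() returns int; str.upper() returns str

int, str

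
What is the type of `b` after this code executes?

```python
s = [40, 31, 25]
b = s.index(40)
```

list.index() returns int

int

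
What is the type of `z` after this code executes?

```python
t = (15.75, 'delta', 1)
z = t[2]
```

Index 2 of tuple is 1 which is int

int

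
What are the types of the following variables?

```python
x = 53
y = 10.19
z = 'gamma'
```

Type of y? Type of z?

y is float; z is str

float, str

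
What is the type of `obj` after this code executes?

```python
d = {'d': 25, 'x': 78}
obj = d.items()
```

dict.items() returns a dict_items view

dict_items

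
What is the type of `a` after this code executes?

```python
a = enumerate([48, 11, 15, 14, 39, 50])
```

enumerate() returns an enumerate iterator object

enumerate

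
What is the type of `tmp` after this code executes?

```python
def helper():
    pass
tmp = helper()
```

A function with no return statement returns None

NoneType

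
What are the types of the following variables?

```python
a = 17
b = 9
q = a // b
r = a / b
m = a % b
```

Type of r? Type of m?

int / int returns float; int % int returns int

float, int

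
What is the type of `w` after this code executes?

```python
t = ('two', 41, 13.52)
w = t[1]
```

Index 1 of tuple is 41 which is int

int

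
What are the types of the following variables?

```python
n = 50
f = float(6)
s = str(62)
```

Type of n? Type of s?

n is int; s is str

int, str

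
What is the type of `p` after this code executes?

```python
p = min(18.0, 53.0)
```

min() of floats returns float

float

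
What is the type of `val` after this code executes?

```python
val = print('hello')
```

print() returns None

NoneType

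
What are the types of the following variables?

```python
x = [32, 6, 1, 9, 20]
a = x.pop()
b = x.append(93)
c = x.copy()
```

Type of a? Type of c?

list.pop() returns the element (int); list.copy() returns list

int, list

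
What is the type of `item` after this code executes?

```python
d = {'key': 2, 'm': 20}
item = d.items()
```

dict.items() returns a dict_items view

dict_items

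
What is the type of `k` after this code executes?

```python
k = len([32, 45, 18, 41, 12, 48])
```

len() always returns int

int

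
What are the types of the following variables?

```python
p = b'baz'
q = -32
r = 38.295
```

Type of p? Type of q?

p is bytes; q is int

bytes, int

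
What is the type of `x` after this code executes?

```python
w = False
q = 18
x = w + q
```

bool + int returns int (False is 0, so 0 + 18 = 18)

int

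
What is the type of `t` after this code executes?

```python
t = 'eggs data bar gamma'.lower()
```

str.lower() returns str

str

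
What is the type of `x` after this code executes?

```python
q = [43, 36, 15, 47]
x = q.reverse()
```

list.reverse() returns None

NoneType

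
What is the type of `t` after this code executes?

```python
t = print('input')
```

print() returns None

NoneType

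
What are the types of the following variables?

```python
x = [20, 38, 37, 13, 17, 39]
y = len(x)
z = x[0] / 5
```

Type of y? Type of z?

len() returns int; int / int returns float

int, float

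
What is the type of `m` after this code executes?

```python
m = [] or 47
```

'or' returns first truthy value (47, which is int)

int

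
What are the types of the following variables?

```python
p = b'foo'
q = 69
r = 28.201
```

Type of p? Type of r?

p is bytes; r is float

bytes, float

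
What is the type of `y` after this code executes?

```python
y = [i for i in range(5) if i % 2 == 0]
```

A list comprehension [...] produces a list

list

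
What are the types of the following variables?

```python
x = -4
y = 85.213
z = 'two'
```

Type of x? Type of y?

x is int; y is float

int, float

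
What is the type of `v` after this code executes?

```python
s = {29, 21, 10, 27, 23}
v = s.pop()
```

Popping from a set of ints returns int

int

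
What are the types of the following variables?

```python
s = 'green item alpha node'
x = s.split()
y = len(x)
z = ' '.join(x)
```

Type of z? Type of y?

str.join() returns str; len() returns int

str, int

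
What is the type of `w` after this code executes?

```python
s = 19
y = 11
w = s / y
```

int / int always returns float in Python 3 (19 / 11 = 1.72727)

float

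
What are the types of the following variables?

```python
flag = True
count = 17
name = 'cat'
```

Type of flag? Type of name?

flag is bool; name is str

bool, str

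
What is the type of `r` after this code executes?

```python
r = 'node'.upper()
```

str.upper() returns str

str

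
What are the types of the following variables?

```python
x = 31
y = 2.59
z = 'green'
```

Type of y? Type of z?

y is float; z is str

float, str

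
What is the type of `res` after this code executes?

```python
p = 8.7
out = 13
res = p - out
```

float - int returns float (8.7 - 13 = -4.3)

float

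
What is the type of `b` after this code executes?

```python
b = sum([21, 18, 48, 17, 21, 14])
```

sum() of ints returns int

int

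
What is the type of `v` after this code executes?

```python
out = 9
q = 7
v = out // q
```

int // int returns int (9 // 7 = 1)

int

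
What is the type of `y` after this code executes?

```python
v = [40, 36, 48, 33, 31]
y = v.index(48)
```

list.index() returns int

int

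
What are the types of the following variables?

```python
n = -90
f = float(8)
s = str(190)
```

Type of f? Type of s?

f is float; s is str

float, str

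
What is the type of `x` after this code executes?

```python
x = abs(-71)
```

abs() of int returns int

int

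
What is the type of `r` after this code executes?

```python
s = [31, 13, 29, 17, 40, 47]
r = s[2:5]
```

Slicing a list always returns a list

list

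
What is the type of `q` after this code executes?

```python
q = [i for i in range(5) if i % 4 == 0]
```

A list comprehension [...] produces a list

list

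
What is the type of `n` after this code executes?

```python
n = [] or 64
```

'or' returns first truthy value (64, which is int)

int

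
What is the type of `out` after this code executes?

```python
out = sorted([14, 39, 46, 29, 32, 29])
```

sorted() always returns list

list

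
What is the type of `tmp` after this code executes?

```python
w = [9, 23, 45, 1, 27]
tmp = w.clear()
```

list.clear() returns None

NoneType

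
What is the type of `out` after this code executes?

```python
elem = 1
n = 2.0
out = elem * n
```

int * float returns float (1 * 2.0 = 2.0)

float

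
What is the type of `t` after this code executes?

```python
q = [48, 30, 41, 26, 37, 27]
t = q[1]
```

Indexing a list of ints returns int (q[1] = 30)

int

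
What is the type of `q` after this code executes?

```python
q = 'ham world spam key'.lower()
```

str.lower() returns str

str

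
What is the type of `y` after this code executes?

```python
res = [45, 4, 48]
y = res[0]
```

Indexing a list of ints returns int (res[0] = 45)

int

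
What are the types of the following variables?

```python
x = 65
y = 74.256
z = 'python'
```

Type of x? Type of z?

x is int; z is str

int, str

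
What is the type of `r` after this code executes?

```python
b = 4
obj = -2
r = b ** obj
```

int ** negative int returns float

float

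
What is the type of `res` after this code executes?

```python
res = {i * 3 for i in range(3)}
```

A set comprehension {expr for x in iterable} produces a set

set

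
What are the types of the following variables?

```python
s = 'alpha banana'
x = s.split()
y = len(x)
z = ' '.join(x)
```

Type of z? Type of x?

str.join() returns str; str.split() returns list

str, list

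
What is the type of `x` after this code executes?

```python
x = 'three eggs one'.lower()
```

str.lower() returns str

str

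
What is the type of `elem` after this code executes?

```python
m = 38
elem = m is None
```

'is' comparison returns bool

bool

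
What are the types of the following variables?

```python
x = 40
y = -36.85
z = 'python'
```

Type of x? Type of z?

x is int; z is str

int, str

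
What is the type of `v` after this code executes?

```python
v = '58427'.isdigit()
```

str.isdigit() returns bool

bool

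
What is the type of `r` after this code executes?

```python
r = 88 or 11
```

'or' returns the first truthy value (88, which is int)

int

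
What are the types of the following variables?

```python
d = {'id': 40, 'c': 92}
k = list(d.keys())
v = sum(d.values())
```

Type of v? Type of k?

sum of int values returns int; list(...) returns list

int, list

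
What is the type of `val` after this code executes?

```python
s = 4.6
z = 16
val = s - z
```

float - int returns float (4.6 - 16 = -11.4)

float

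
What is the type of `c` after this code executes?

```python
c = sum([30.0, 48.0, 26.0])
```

sum() of floats returns float

float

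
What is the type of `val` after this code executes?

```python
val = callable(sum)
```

callable() returns bool

bool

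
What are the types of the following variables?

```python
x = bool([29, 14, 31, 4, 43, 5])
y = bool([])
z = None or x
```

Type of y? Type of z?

bool() returns bool; None or <bool> returns the bool

bool, bool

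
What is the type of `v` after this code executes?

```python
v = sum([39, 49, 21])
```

sum() of ints returns int

int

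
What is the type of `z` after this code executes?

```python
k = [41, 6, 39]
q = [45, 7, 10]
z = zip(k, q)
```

zip() returns a zip iterator object

zip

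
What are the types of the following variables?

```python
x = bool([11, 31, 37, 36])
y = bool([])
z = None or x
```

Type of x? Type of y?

bool() returns bool; bool() returns bool

bool, bool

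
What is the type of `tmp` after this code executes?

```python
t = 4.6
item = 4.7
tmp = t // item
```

float // float returns float (floor division preserves float type)

float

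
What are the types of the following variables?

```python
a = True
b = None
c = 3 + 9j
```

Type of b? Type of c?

b is NoneType; c is complex

NoneType, complex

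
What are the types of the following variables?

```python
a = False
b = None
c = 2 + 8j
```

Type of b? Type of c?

b is NoneType; c is complex

NoneType, complex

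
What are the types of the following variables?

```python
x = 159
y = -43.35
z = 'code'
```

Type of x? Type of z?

x is int; z is str

int, str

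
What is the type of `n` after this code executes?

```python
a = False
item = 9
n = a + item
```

bool + int returns int (False is 0, so 0 + 9 = 9)

int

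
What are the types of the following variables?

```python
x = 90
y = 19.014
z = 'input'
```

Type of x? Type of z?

x is int; z is str

int, str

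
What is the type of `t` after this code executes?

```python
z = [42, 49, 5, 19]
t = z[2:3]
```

Slicing a list always returns a list

list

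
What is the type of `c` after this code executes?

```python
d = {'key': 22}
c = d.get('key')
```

dict.get() returns the value (int) when key is found

int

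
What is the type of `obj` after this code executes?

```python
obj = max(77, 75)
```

max() of ints returns int

int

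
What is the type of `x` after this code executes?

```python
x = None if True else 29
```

Ternary: condition is True, if branch (None) taken → NoneType

NoneType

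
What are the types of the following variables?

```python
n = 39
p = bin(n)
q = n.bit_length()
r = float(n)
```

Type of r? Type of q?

float() returns float; int.bit_length() returns int

float, int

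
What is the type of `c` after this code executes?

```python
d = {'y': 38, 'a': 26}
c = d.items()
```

dict.items() returns a dict_items view

dict_items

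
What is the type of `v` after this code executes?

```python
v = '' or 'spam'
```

'or' returns first truthy value ('spam', which is str)

str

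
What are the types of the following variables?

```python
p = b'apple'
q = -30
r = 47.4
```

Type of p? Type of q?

p is bytes; q is int

bytes, int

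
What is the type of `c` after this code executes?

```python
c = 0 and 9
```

'and' returns the first falsy value (0, which is int)

int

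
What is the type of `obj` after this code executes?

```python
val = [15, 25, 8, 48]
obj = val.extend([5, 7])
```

list.extend() returns None

NoneType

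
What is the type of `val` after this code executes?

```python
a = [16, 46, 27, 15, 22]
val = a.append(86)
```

list.append() returns None (mutates in place)

NoneType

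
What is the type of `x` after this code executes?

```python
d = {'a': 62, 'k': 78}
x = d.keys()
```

.keys() returns a dict_keys view object

dict_keys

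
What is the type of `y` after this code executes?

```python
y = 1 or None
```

'or' returns first truthy value (1, int)

int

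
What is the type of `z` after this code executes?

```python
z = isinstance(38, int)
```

isinstance() returns bool

bool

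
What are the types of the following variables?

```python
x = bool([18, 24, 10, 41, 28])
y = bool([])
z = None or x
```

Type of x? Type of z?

bool() returns bool; None or <bool> returns the bool

bool, bool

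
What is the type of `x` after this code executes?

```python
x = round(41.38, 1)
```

round() with ndigits arg returns float

float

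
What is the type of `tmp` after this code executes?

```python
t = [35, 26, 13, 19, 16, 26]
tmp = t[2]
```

Indexing a list of ints returns int (t[2] = 13)

int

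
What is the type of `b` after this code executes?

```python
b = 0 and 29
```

'and' returns the first falsy value (0, which is int)

int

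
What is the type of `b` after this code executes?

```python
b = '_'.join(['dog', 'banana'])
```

str.join() returns str

str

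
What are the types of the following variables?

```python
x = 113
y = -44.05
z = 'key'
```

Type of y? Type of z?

y is float; z is str

float, str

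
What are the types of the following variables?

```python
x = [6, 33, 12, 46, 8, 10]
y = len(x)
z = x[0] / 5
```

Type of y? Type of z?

len() returns int; int / int returns float

int, float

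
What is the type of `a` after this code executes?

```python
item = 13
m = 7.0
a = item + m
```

int + float returns float (13 + 7.0 = 20.0)

float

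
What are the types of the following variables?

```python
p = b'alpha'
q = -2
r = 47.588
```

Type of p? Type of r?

p is bytes; r is float

bytes, float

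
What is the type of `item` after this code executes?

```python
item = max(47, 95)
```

max() of ints returns int

int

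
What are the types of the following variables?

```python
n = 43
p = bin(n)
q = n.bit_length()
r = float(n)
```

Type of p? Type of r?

bin() returns str; float() returns float

str, float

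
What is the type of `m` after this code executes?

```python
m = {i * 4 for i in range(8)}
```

A set comprehension {expr for x in iterable} produces a set

set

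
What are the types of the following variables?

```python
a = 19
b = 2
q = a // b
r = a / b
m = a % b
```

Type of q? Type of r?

int // int returns int; int / int returns float

int, float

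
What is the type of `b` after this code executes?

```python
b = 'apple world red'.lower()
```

str.lower() returns str

str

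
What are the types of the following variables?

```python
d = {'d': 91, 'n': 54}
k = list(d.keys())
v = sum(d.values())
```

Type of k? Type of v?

list(...) returns list; sum of int values returns int

list, int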